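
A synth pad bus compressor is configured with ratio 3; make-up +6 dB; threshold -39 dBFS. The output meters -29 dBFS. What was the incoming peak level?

-27 dBFS

Stripping the +6 dB make-up gives -35 dBFS at the gain stage.
The compressed level sits -35 − (-39) = 4 dB over threshold.
Before 3:1 compression the overshoot was 4 × 3 = 12 dB, so input = -39 + 12 = -27 dBFS.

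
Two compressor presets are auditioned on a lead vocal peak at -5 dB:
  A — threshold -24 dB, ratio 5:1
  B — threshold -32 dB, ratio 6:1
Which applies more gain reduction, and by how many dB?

A: overshoot 19 dB → output overshoot 3.8 dB → GR 15.2 dB.
B: overshoot 27 dB → output overshoot 4.5 dB → GR 22.5 dB.
B reduces 7.3 dB more.

B, by 7.3 dB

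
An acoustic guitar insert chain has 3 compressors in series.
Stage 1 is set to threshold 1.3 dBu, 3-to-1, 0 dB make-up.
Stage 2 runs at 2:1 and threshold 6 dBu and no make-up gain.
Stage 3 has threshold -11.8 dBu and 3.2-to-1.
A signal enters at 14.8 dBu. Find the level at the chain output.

-6.3 dBu

Stage 1: overshoot 13.5 dB → 13.5/3 = 4.5 dB → 5.8 dBu.
Stage 2: 5.8 dBu is at or below the 6 dBu threshold — no compression; output 5.8 dBu.
Stage 3: 17.6 dB above -11.8 dBu, reduced 3.2:1 to 5.5 dB above → -6.3 dBu.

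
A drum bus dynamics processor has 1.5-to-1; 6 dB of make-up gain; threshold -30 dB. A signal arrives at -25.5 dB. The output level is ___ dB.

-25.5 dB sits 4.5 dB over threshold.
1.5:1 compression reduces that to 4.5/1.5 = 3 dB over.
So the level is -30 + 3 = -27 dB; make-up adds 6 dB, giving -21 dB.

-21 dB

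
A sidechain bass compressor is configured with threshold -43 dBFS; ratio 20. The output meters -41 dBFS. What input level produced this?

-3 dBFS

The compressed level sits -41 − (-43) = 2 dB over threshold.
Undo the ratio: input overshoot = 2 × 20 = 40 dB, giving input = -3 dBFS.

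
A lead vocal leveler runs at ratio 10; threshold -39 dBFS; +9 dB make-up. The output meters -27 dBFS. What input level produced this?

-9 dBFS

Before make-up, the level was -27 − 9 = -36 dBFS.
That's 3 dB above the -39 dBFS threshold.
Undo the ratio: input overshoot = 3 × 10 = 30 dB, giving input = -9 dBFS.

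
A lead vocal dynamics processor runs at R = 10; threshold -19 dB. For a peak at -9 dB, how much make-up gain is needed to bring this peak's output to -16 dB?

The peak compresses to -19 + 10/10 = -18 dB.
To reach -16 dB requires -16 − (-18) = 2 dB of make-up.

2 dB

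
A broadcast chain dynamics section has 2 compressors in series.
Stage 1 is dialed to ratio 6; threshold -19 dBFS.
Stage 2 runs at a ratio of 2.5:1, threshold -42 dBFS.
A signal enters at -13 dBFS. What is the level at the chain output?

Stage 1: -13 dBFS is 6 dB over -19 dBFS; at 6:1 that becomes 1 dB over, giving -18 dBFS.
Stage 2: -18 dBFS is 24 dB over -42 dBFS; at 2.5:1 that becomes 9.6 dB over, giving -32.4 dBFS.

-32.4 dBFS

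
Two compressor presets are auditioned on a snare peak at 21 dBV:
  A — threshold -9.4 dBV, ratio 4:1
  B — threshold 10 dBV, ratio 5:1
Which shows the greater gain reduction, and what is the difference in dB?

A, by 14 dB

A: 30.4 dB over, compressed to 7.6 dB over, so 22.8 dB of GR.
B: 11 dB over, compressed to 2.2 dB over, so 8.8 dB of GR.
A reduces 14 dB more.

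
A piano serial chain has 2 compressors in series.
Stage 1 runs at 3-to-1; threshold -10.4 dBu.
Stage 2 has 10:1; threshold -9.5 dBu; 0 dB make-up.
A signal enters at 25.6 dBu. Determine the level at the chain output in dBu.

Stage 1: overshoot 36 dB → 36/3 = 12 dB → 1.6 dBu.
Stage 2: 1.6 dBu is 11.1 dB over -9.5 dBu; at 10:1 that becomes 1.11 dB over, giving -8.39 dBu.

-8.39 dBu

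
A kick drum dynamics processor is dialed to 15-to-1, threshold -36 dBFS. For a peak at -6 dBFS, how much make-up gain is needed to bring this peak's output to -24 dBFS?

10 dB

The peak compresses to -36 + 30/15 = -34 dBFS.
To reach -24 dBFS requires -24 − (-34) = 10 dB of make-up.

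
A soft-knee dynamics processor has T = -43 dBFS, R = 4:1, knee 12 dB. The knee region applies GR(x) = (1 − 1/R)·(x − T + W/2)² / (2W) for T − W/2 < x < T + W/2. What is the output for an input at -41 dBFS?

x − T + W/2 = -41 − (-43) + 6 = 8.
GR = (1 − 1/4) × 8² / 24 = 0.75 × 64 / 24 = 2 dB.
Output = -41 − 2 = -43 dBFS.

-43 dBFS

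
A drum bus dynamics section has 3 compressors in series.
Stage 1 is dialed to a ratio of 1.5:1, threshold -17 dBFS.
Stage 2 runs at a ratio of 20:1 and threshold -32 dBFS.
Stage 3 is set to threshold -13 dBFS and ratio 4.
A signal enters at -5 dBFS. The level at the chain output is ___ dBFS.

Stage 1: overshoot 12 dB → 12/1.5 = 8 dB → -9 dBFS.
Stage 2: 23 dB above -32 dBFS, reduced 20:1 to 1.15 dB above → -30.85 dBFS.
Stage 3: below threshold (-30.85 ≤ -13); passes unchanged; output -30.85 dBFS.

-30.85 dBFS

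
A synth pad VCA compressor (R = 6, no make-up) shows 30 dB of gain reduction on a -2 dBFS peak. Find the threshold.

Gain reduction = -2 − (-32) = 30 dB; output overshoot = GR / (R − 1) = 30 / 5 = 6 dB.
Threshold = output − output overshoot = -32 − 6 = -38 dBFS.

-38 dBFS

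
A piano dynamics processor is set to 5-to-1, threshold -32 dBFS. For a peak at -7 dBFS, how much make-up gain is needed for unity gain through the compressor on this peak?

20 dB

Overshoot 25 dB → 25/5 = 5 dB after compression, so the compressed level is -32 + 5 = -27 dBFS.
Make-up = target − compressed = -7 − (-27) = 20 dB.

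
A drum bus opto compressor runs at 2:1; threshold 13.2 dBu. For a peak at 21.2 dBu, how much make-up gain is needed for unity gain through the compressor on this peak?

Overshoot 8 dB → 8/2 = 4 dB after compression, so the compressed level is 13.2 + 4 = 17.2 dBu.
Make-up = target − compressed = 21.2 − 17.2 = 4 dB.

4 dB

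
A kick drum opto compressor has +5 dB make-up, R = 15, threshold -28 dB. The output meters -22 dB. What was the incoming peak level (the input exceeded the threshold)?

-13 dB

Remove make-up: -22 − 5 = -27 dB.
Post-compression overshoot = -27 − (-28) = 1 dB.
Before 15:1 compression the overshoot was 1 × 15 = 15 dB, so input = -28 + 15 = -13 dB.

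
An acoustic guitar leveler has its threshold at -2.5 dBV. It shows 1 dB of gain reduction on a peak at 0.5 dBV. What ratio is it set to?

Input overshoot = 0.5 − (-2.5) = 3 dB.
Output overshoot = 3 − 1 = 2 dB.
Ratio = input overshoot / output overshoot = 3 / 2 = 1.5.

1.5:1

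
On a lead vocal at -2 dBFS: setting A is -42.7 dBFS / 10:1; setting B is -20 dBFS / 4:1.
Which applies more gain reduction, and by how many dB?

A, by 23.13 dB

A: overshoot 40.7 dB → output overshoot 4.07 dB → GR 36.63 dB.
B: overshoot 18 dB → output overshoot 4.5 dB → GR 13.5 dB.
Difference: 23.13 dB in favour of A.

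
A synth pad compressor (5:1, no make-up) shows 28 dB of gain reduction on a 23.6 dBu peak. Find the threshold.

Let T be the threshold. Output overshoot = (input overshoot)/R, so -4.4 − T = (23.6 − T)/5.
5·(-4.4 − T) = 23.6 − T → 4·T = -22 − 23.6 = -45.6.
T = -45.6/4 = -11.4 dBu.

-11.4 dBu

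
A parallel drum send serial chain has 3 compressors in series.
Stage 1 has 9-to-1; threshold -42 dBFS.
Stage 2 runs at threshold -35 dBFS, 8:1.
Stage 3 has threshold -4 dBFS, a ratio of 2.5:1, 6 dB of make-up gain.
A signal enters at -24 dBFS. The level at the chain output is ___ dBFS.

-34 dBFS

Stage 1: overshoot 18 dB → 18/9 = 2 dB → -40 dBFS.
Stage 2: -40 dBFS ≤ -35 dBFS, so stage 2 doesn't engage; output -40 dBFS.
Stage 3: -40 dBFS is at or below the -4 dBFS threshold — no compression; make-up brings it to -34 dBFS.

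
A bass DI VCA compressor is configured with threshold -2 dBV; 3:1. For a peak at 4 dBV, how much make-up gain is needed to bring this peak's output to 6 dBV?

6 dB

Overshoot 6 dB → 6/3 = 2 dB after compression, so the compressed level is -2 + 2 = 0 dBV.
Make-up = target − compressed = 6 − 0 = 6 dB.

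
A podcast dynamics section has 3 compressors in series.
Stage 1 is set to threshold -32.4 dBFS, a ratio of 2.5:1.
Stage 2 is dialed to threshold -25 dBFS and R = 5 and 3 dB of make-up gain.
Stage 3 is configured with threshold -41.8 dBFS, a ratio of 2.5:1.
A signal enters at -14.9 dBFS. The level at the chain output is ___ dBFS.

-34.04 dBFS

Stage 1: overshoot 17.5 dB → 17.5/2.5 = 7 dB → -25.4 dBFS.
Stage 2: -25.4 dBFS ≤ -25 dBFS, so stage 2 doesn't engage; make-up brings it to -22.4 dBFS.
Stage 3: -22.4 dBFS is 19.4 dB over -41.8 dBFS; at 2.5:1 that becomes 7.76 dB over, giving -34.04 dBFS.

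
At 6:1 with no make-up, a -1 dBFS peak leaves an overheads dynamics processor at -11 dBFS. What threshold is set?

-13 dBFS

Input is 12 dB above T (since output overshoot × R = input overshoot: (-11 − T)·6 = -1 − T gives T = -13 dBFS).
Check: -13 + (-1 − (-13))/6 = -13 + 2 = -11 dBFS. ✓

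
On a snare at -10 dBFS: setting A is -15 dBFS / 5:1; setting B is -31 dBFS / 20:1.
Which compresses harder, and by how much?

A: overshoot 5 dB → output overshoot 1 dB → GR 4 dB.
B: overshoot 21 dB → output overshoot 1.05 dB → GR 19.95 dB.
Difference: 15.95 dB in favour of B.

B, by 15.95 dB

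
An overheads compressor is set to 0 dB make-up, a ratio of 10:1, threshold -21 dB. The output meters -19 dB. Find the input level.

The compressed level sits -19 − (-21) = 2 dB over threshold.
Undo the ratio: input overshoot = 2 × 10 = 20 dB, giving input = -1 dB.

-1 dB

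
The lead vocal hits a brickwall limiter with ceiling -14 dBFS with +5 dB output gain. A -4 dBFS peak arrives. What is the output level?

-9 dBFS

A brickwall limiter is an ∞:1 compressor: any input above the ceiling is clamped to -14 dBFS.
Output gain then adds 5 dB: -14 + 5 = -9 dBFS.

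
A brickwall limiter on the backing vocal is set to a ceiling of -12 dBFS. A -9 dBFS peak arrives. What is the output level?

-12 dBFS

A brickwall limiter is an ∞:1 compressor: any input above the ceiling is clamped to -12 dBFS.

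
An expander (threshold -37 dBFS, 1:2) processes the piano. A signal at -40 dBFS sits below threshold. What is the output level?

-43 dBFS

Below threshold, a 1:2 expander applies gain = (2−1)×(T − x) of attenuation.
(2−1) × 3 = 3 dB, so output = -40 − 3 = -43 dBFS.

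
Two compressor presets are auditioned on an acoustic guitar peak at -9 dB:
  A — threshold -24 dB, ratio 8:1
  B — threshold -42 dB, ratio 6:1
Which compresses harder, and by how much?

A: overshoot 15 dB → output overshoot 1.875 dB → GR 13.125 dB.
B: overshoot 33 dB → output overshoot 5.5 dB → GR 27.5 dB.
Difference: 14.375 dB in favour of B.

B, by 14.375 dB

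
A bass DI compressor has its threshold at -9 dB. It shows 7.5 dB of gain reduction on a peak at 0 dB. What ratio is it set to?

6:1

Input overshoot = 0 − (-9) = 9 dB.
Output overshoot = 9 − 7.5 = 1.5 dB.
Ratio = input overshoot / output overshoot = 9 / 1.5 = 6.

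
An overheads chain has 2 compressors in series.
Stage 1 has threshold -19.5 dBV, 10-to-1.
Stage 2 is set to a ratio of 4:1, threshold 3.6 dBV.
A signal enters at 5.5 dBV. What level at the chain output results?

-17 dBV

Stage 1: overshoot 25 dB → 25/10 = 2.5 dB → -17 dBV.
Stage 2: -17 dBV ≤ 3.6 dBV, so stage 2 doesn't engage; output -17 dBV.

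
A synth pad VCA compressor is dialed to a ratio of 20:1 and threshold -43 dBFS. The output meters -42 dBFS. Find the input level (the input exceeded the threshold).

-23 dBFS

The compressed level sits -42 − (-43) = 1 dB over threshold.
Input overshoot = R × output overshoot = 20 dB → input = -43 + 20 = -23 dBFS.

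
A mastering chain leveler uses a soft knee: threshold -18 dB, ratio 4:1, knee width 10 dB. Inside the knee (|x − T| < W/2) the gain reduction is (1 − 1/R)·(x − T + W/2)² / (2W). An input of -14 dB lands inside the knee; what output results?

-17.0375 dB

x − T + W/2 = -14 − (-18) + 5 = 9.
GR = (1 − 1/4) × 9² / 20 = 0.75 × 81 / 20 = 3.0375 dB.
Output = -14 − 3.0375 = -17.0375 dB.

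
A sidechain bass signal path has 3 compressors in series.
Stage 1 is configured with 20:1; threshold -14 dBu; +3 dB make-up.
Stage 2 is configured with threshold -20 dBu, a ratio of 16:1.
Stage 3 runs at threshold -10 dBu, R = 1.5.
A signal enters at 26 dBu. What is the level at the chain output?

-19.3125 dBu

Stage 1: 26 dBu is 40 dB over -14 dBu; at 20:1 that becomes 2 dB over, giving -12 dBu; +3 dB make-up → -9 dBu.
Stage 2: 11 dB above -20 dBu, reduced 16:1 to 0.6875 dB above → -19.3125 dBu.
Stage 3: -19.3125 dBu is at or below the -10 dBu threshold — no compression; output -19.3125 dBu.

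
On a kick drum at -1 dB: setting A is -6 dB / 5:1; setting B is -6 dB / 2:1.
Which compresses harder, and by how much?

A: GR = 5 − 5/5 = 4 dB.
B: GR = 5 − 5/2 = 2.5 dB.
Difference: 1.5 dB in favour of A.

A, by 1.5 dB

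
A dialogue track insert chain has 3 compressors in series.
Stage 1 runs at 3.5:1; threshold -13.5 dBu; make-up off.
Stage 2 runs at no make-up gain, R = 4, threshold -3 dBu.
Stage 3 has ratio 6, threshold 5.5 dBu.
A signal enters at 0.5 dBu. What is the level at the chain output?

Stage 1: 0.5 dBu is 14 dB over -13.5 dBu; at 3.5:1 that becomes 4 dB over, giving -9.5 dBu.
Stage 2: below threshold (-9.5 ≤ -3); passes unchanged; output -9.5 dBu.
Stage 3: below threshold (-9.5 ≤ 5.5); passes unchanged; output -9.5 dBu.

-9.5 dBu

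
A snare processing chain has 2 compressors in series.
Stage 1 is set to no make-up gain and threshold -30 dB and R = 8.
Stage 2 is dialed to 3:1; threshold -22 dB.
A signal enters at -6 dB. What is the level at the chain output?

-27 dB

Stage 1: -6 dB is 24 dB over -30 dB; at 8:1 that becomes 3 dB over, giving -27 dB.
Stage 2: -27 dB is at or below the -22 dB threshold — no compression; output -27 dB.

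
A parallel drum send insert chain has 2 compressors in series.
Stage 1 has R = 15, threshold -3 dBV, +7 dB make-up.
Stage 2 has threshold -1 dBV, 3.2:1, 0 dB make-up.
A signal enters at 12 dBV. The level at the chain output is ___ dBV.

Stage 1: overshoot 15 dB → 15/15 = 1 dB → -2 dBV; +7 dB make-up → 5 dBV.
Stage 2: 5 dBV is 6 dB over -1 dBV; at 3.2:1 that becomes 1.875 dB over, giving 0.875 dBV.

0.875 dBV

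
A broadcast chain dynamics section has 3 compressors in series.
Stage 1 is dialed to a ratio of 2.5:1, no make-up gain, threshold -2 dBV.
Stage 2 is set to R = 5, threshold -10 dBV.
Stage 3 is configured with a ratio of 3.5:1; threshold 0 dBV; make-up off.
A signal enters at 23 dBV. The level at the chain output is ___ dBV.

Stage 1: 25 dB above -2 dBV, reduced 2.5:1 to 10 dB above → 8 dBV.
Stage 2: 8 dBV is 18 dB over -10 dBV; at 5:1 that becomes 3.6 dB over, giving -6.4 dBV.
Stage 3: -6.4 dBV is at or below the 0 dBV threshold — no compression; output -6.4 dBV.

-6.4 dBV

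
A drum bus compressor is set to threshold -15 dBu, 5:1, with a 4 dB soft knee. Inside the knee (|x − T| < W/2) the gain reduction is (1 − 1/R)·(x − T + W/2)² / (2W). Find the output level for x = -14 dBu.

-14.9 dBu

x − T + W/2 = -14 − (-15) + 2 = 3.
GR = (1 − 1/5) × 3² / 8 = 0.8 × 9 / 8 = 0.9 dB.
Output = -14 − 0.9 = -14.9 dBu.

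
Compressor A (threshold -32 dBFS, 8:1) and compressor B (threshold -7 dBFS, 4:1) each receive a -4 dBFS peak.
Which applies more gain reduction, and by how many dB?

A, by 22.25 dB

A: GR = 28 − 28/8 = 24.5 dB.
B: GR = 3 − 3/4 = 2.25 dB.
Difference: 22.25 dB in favour of A.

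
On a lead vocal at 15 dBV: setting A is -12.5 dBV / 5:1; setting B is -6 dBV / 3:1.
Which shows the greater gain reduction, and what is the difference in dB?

A, by 8 dB

A: 27.5 dB over, compressed to 5.5 dB over, so 22 dB of GR.
B: 21 dB over, compressed to 7 dB over, so 14 dB of GR.
A applies 8 dB more gain reduction.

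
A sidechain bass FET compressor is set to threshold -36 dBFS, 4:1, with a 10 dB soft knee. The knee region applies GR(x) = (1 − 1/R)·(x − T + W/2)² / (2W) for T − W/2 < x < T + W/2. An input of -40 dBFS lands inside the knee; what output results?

-40.0375 dBFS

x − T + W/2 = -40 − (-36) + 5 = 1.
GR = (1 − 1/4) × 1² / 20 = 0.75 × 1 / 20 = 0.0375 dB.
Output = -40 − 0.0375 = -40.0375 dBFS.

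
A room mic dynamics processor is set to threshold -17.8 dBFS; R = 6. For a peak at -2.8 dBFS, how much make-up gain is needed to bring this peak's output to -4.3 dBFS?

Overshoot 15 dB → 15/6 = 2.5 dB after compression, so the compressed level is -17.8 + 2.5 = -15.3 dBFS.
Make-up = target − compressed = -4.3 − (-15.3) = 11 dB.

11 dB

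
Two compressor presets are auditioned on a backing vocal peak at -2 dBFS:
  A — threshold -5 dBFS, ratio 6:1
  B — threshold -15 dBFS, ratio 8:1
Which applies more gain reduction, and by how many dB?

A: 3 dB over, compressed to 0.5 dB over, so 2.5 dB of GR.
B: 13 dB over, compressed to 1.625 dB over, so 11.375 dB of GR.
Difference: 8.875 dB in favour of B.

B, by 8.875 dB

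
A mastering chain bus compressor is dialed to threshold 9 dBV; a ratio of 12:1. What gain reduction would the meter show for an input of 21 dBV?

11 dB

Overshoot = 21 − 9 = 12 dB.
At 12:1, output sits 12/12 = 1 dB above threshold.
So the signal is attenuated by 12 − 1 = 11 dB.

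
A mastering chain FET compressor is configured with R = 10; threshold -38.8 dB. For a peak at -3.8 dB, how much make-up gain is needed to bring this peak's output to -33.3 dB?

The peak compresses to -38.8 + 35/10 = -35.3 dB.
To reach -33.3 dB requires -33.3 − (-35.3) = 2 dB of make-up.

2 dB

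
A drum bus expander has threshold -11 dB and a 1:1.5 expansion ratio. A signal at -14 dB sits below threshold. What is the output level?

-15.5 dB

Undershoot = (-11) − (-14) = 3 dB.
At 1:1.5, that expands to 4.5 dB under threshold.
Output = -11 − 4.5 = -15.5 dB.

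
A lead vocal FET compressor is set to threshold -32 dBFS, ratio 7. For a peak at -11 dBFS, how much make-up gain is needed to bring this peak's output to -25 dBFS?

The peak compresses to -32 + 21/7 = -29 dBFS.
To reach -25 dBFS requires -25 − (-29) = 4 dB of make-up.

4 dB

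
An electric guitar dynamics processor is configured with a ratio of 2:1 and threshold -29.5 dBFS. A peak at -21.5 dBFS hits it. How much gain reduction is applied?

4 dB

-21.5 dBFS exceeds the threshold by 8 dB.
After 2:1 compression the overshoot becomes 8/2 = 4 dB.
GR = overshoot in − overshoot out = 8 − 4 = 4 dB.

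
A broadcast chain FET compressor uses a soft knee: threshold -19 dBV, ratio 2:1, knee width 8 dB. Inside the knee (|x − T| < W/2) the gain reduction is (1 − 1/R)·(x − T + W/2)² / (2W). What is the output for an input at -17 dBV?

-18.125 dBV

x − T + W/2 = -17 − (-19) + 4 = 6.
GR = (1 − 1/2) × 6² / 16 = 0.5 × 36 / 16 = 1.125 dB.
Output = -17 − 1.125 = -18.125 dBV.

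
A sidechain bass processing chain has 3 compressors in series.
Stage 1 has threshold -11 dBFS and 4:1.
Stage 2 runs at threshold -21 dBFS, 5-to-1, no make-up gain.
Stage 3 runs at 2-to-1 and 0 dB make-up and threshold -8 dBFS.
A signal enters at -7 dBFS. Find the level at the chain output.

-18.8 dBFS

Stage 1: -7 dBFS is 4 dB over -11 dBFS; at 4:1 that becomes 1 dB over, giving -10 dBFS.
Stage 2: -10 dBFS is 11 dB over -21 dBFS; at 5:1 that becomes 2.2 dB over, giving -18.8 dBFS.
Stage 3: -18.8 dBFS is at or below the -8 dBFS threshold — no compression; output -18.8 dBFS.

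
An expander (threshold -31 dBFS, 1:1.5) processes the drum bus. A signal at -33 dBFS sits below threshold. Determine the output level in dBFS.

-34 dBFS

Undershoot = (-31) − (-33) = 2 dB.
At 1:1.5, that expands to 3 dB under threshold.
Output = -31 − 3 = -34 dBFS.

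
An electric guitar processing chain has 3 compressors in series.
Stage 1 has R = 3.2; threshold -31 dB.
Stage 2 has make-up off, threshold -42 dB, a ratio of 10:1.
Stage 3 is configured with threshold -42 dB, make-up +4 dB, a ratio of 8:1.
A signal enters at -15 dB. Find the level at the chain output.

-37.8 dB

Stage 1: 16 dB above -31 dB, reduced 3.2:1 to 5 dB above → -26 dB.
Stage 2: overshoot 16 dB → 16/10 = 1.6 dB → -40.4 dB.
Stage 3: overshoot 1.6 dB → 1.6/8 = 0.2 dB → -41.8 dB; +4 dB make-up → -37.8 dB.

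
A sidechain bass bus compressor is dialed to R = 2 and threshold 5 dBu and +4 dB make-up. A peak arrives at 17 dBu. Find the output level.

Overshoot: 17 − 5 = 12 dB.
2:1 compression reduces that to 12/2 = 6 dB over.
That puts the output at 11 dBu; make-up adds 4 dB, giving 15 dBu.

15 dBu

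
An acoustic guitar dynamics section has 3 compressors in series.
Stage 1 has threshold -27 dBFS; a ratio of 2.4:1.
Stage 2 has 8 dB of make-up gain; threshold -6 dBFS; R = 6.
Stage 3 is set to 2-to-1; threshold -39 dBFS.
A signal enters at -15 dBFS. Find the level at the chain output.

Stage 1: -15 dBFS is 12 dB over -27 dBFS; at 2.4:1 that becomes 5 dB over, giving -22 dBFS.
Stage 2: -22 dBFS ≤ -6 dBFS, so stage 2 doesn't engage; make-up brings it to -14 dBFS.
Stage 3: -14 dBFS is 25 dB over -39 dBFS; at 2:1 that becomes 12.5 dB over, giving -26.5 dBFS.

-26.5 dBFS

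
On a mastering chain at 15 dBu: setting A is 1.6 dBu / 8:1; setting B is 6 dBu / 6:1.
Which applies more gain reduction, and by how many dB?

A: GR = 13.4 − 13.4/8 = 11.725 dB.
B: GR = 9 − 9/6 = 7.5 dB.
A reduces 4.225 dB more.

A, by 4.225 dB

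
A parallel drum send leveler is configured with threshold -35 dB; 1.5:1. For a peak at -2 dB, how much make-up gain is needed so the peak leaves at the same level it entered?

The peak compresses to -35 + 33/1.5 = -13 dB.
To reach -2 dB requires -2 − (-13) = 11 dB of make-up.

11 dB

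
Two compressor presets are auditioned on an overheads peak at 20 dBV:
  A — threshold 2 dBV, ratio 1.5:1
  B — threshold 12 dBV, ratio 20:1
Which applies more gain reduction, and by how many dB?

A: 18 dB over, compressed to 12 dB over, so 6 dB of GR.
B: 8 dB over, compressed to 0.4 dB over, so 7.6 dB of GR.
B reduces 1.6 dB more.

B, by 1.6 dB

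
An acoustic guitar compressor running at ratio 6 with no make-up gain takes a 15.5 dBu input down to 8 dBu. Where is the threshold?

6.5 dBu

Let T be the threshold. Output overshoot = (input overshoot)/R, so 8 − T = (15.5 − T)/6.
6·(8 − T) = 15.5 − T → 5·T = 48 − 15.5 = 32.5.
T = 32.5/5 = 6.5 dBu.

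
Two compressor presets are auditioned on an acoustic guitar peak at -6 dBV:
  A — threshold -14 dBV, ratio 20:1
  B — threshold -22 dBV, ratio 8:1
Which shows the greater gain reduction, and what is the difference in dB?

A: overshoot 8 dB → output overshoot 0.4 dB → GR 7.6 dB.
B: overshoot 16 dB → output overshoot 2 dB → GR 14 dB.
B applies 6.4 dB more gain reduction.

B, by 6.4 dB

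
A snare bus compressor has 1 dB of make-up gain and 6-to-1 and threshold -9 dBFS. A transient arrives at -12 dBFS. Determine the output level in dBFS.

-11 dBFS

-12 dBFS is 3 dB below the -9 dBFS threshold, so no gain reduction is applied.
Make-up gain adds 1 dB: -12 + 1 = -11 dBFS.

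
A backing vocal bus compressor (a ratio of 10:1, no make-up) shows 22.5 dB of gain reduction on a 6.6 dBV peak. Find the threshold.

-18.4 dBV

Let T be the threshold. Output overshoot = (input overshoot)/R, so -15.9 − T = (6.6 − T)/10.
10·(-15.9 − T) = 6.6 − T → 9·T = -159 − 6.6 = -165.6.
T = -165.6/9 = -18.4 dBV.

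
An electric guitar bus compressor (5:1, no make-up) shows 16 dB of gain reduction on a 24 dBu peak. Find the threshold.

4 dBu

Input is 20 dB above T (since output overshoot × R = input overshoot: (8 − T)·5 = 24 − T gives T = 4 dBu).
Check: 4 + (24 − 4)/5 = 4 + 4 = 8 dBu. ✓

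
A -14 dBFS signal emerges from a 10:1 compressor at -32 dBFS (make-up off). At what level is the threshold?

Input is 20 dB above T (since output overshoot × R = input overshoot: (-32 − T)·10 = -14 − T gives T = -34 dBFS).
Check: -34 + (-14 − (-34))/10 = -34 + 2 = -32 dBFS. ✓

-34 dBFS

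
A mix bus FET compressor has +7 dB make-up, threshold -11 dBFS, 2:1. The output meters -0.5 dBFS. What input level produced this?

-4 dBFS

Before make-up, the level was -0.5 − 7 = -7.5 dBFS.
Post-compression overshoot = -7.5 − (-11) = 3.5 dB.
Undo the ratio: input overshoot = 3.5 × 2 = 7 dB, giving input = -4 dBFS.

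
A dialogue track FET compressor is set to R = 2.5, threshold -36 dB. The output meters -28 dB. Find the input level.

That's 8 dB above the -36 dB threshold.
Undo the ratio: input overshoot = 8 × 2.5 = 20 dB, giving input = -16 dB.

-16 dB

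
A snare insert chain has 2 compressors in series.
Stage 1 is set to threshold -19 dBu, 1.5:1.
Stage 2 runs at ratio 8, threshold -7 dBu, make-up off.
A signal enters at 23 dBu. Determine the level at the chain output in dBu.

-5 dBu

Stage 1: 42 dB above -19 dBu, reduced 1.5:1 to 28 dB above → 9 dBu.
Stage 2: overshoot 16 dB → 16/8 = 2 dB → -5 dBu.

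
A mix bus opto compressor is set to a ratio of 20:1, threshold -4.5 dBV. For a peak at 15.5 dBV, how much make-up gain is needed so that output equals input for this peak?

19 dB

Overshoot 20 dB → 20/20 = 1 dB after compression, so the compressed level is -4.5 + 1 = -3.5 dBV.
Make-up = target − compressed = 15.5 − (-3.5) = 19 dB.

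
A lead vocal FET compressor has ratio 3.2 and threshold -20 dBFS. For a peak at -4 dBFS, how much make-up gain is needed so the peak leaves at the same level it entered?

11 dB

The peak compresses to -20 + 16/3.2 = -15 dBFS.
To reach -4 dBFS requires -4 − (-15) = 11 dB of make-up.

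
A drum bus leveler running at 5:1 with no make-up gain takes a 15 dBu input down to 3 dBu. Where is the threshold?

Let T be the threshold. Output overshoot = (input overshoot)/R, so 3 − T = (15 − T)/5.
5·(3 − T) = 15 − T → 4·T = 15 − 15 = 0.
T = 0/4 = 0 dBu.

0 dBu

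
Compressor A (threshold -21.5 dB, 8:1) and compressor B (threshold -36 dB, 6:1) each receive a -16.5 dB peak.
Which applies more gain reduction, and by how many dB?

A: 5 dB over, compressed to 0.625 dB over, so 4.375 dB of GR.
B: 19.5 dB over, compressed to 3.25 dB over, so 16.25 dB of GR.
B applies 11.875 dB more gain reduction.

B, by 11.875 dB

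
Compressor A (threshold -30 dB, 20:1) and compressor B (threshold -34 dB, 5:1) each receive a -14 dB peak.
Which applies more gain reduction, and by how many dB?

B, by 0.8 dB

A: 16 dB over, compressed to 0.8 dB over, so 15.2 dB of GR.
B: 20 dB over, compressed to 4 dB over, so 16 dB of GR.
B reduces 0.8 dB more.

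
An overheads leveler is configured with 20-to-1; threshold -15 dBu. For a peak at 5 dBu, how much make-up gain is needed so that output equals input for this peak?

Overshoot 20 dB → 20/20 = 1 dB after compression, so the compressed level is -15 + 1 = -14 dBu.
Make-up = target − compressed = 5 − (-14) = 19 dB.

19 dB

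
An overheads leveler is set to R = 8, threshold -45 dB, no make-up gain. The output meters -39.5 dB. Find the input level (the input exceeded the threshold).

-1 dB

That's 5.5 dB above the -45 dB threshold.
Input overshoot = R × output overshoot = 44 dB → input = -45 + 44 = -1 dB.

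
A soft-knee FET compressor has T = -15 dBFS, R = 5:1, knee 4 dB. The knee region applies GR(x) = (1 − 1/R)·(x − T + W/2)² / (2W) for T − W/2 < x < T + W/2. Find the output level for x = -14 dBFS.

-14.9 dBFS

x − T + W/2 = -14 − (-15) + 2 = 3.
GR = (1 − 1/5) × 3² / 8 = 0.8 × 9 / 8 = 0.9 dB.
Output = -14 − 0.9 = -14.9 dBFS.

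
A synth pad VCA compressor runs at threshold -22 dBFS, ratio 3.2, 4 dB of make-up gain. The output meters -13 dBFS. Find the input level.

Remove make-up: -13 − 4 = -17 dBFS.
That's 5 dB above the -22 dBFS threshold.
Before 3.2:1 compression the overshoot was 5 × 3.2 = 16 dB, so input = -22 + 16 = -6 dBFS.

-6 dBFS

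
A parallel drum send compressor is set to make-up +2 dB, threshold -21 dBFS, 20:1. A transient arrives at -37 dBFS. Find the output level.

-35 dBFS

-37 dBFS is 16 dB below the -21 dBFS threshold, so no gain reduction is applied.
Make-up gain adds 2 dB: -37 + 2 = -35 dBFS.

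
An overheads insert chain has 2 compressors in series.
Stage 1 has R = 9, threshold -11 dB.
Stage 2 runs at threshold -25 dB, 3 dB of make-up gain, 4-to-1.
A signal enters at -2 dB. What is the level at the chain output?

Stage 1: 9 dB above -11 dB, reduced 9:1 to 1 dB above → -10 dB.
Stage 2: -10 dB is 15 dB over -25 dB; at 4:1 that becomes 3.75 dB over, giving -21.25 dB; +3 dB make-up → -18.25 dB.

-18.25 dB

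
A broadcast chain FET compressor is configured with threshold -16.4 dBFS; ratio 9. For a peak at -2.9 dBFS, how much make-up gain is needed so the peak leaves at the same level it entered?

12 dB

The peak compresses to -16.4 + 13.5/9 = -14.9 dBFS.
To reach -2.9 dBFS requires -2.9 − (-14.9) = 12 dB of make-up.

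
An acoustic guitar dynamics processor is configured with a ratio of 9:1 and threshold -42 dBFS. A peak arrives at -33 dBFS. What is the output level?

-33 dBFS sits 9 dB over threshold.
The 9 dB excess becomes 1 dB after 9:1 reduction.
Output = -42 + 1 = -41 dBFS.

-41 dBFS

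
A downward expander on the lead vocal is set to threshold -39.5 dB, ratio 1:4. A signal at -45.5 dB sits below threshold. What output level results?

The input is 6 dB below the -39.5 dB threshold.
A 1:4 expander multiplies undershoot by 4: 6 × 4 = 24 dB below threshold.
Output = -39.5 − 24 = -63.5 dB.

-63.5 dB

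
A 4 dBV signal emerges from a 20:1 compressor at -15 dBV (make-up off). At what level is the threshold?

Input is 20 dB above T (since output overshoot × R = input overshoot: (-15 − T)·20 = 4 − T gives T = -16 dBV).
Check: -16 + (4 − (-16))/20 = -16 + 1 = -15 dBV. ✓

-16 dBV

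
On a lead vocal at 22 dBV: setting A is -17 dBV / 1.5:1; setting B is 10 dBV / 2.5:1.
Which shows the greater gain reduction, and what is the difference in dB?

A: GR = 39 − 39/1.5 = 13 dB.
B: GR = 12 − 12/2.5 = 7.2 dB.
Difference: 5.8 dB in favour of A.

A, by 5.8 dB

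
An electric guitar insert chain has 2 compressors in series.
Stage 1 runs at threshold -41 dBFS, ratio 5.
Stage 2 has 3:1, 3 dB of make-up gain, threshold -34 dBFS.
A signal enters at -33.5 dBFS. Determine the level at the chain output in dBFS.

Stage 1: -33.5 dBFS is 7.5 dB over -41 dBFS; at 5:1 that becomes 1.5 dB over, giving -39.5 dBFS.
Stage 2: -39.5 dBFS is at or below the -34 dBFS threshold — no compression; make-up brings it to -36.5 dBFS.

-36.5 dBFS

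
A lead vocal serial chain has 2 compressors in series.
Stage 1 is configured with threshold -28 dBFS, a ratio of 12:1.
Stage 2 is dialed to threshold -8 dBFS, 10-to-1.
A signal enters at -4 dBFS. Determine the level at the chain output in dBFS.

-26 dBFS

Stage 1: overshoot 24 dB → 24/12 = 2 dB → -26 dBFS.
Stage 2: -26 dBFS ≤ -8 dBFS, so stage 2 doesn't engage; output -26 dBFS.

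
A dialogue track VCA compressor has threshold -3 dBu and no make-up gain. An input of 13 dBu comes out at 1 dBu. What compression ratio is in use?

Input overshoot = 13 − (-3) = 16 dB; output overshoot = 1 − (-3) = 4 dB.
Ratio = 16 / 4 = 4.

4:1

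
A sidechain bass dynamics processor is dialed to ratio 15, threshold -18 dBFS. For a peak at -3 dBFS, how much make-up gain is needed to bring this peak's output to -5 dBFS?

12 dB

Overshoot 15 dB → 15/15 = 1 dB after compression, so the compressed level is -18 + 1 = -17 dBFS.
Make-up = target − compressed = -5 − (-17) = 12 dB.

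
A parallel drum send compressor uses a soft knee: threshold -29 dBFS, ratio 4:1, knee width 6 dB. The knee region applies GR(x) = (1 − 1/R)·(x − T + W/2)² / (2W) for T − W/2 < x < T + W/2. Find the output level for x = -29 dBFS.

-29.5625 dBFS

x − T + W/2 = -29 − (-29) + 3 = 3.
GR = (1 − 1/4) × 3² / 12 = 0.75 × 9 / 12 = 0.5625 dB.
Output = -29 − 0.5625 = -29.5625 dBFS.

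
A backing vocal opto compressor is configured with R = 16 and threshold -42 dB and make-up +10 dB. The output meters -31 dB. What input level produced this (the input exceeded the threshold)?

-26 dB

Before make-up, the level was -31 − 10 = -41 dB.
The compressed level sits -41 − (-42) = 1 dB over threshold.
Before 16:1 compression the overshoot was 1 × 16 = 16 dB, so input = -42 + 16 = -26 dB.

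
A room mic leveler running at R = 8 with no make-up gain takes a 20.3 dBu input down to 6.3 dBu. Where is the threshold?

Gain reduction = 20.3 − 6.3 = 14 dB; output overshoot = GR / (R − 1) = 14 / 7 = 2 dB.
Threshold = output − output overshoot = 6.3 − 2 = 4.3 dBu.

4.3 dBu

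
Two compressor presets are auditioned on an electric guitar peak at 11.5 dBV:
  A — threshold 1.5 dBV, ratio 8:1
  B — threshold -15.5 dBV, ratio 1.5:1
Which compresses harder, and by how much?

B, by 0.25 dB

A: 10 dB over, compressed to 1.25 dB over, so 8.75 dB of GR.
B: 27 dB over, compressed to 18 dB over, so 9 dB of GR.
Difference: 0.25 dB in favour of B.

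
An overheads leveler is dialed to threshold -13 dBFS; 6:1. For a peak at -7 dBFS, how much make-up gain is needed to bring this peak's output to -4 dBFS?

8 dB

Overshoot 6 dB → 6/6 = 1 dB after compression, so the compressed level is -13 + 1 = -12 dBFS.
Make-up = target − compressed = -4 − (-12) = 8 dB.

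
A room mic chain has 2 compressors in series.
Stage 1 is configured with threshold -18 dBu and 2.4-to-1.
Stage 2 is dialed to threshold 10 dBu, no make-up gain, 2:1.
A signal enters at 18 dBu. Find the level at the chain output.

Stage 1: 18 dBu is 36 dB over -18 dBu; at 2.4:1 that becomes 15 dB over, giving -3 dBu.
Stage 2: -3 dBu is at or below the 10 dBu threshold — no compression; output -3 dBu.

-3 dBu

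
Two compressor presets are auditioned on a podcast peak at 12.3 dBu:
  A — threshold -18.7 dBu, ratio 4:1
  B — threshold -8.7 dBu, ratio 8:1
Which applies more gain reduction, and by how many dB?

A, by 4.875 dB

A: overshoot 31 dB → output overshoot 7.75 dB → GR 23.25 dB.
B: overshoot 21 dB → output overshoot 2.625 dB → GR 18.375 dB.
A reduces 4.875 dB more.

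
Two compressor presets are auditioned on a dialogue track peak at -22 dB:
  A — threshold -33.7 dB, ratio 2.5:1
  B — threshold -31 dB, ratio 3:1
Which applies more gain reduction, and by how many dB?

A, by 1.02 dB

A: 11.7 dB over, compressed to 4.68 dB over, so 7.02 dB of GR.
B: 9 dB over, compressed to 3 dB over, so 6 dB of GR.
A applies 1.02 dB more gain reduction.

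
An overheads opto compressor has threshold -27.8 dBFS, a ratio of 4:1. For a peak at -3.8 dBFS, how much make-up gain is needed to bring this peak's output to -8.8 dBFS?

13 dB

Overshoot 24 dB → 24/4 = 6 dB after compression, so the compressed level is -27.8 + 6 = -21.8 dBFS.
Make-up = target − compressed = -8.8 − (-21.8) = 13 dB.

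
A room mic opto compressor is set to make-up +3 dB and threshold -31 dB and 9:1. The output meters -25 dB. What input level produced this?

-4 dB

Stripping the +3 dB make-up gives -28 dB at the gain stage.
That's 3 dB above the -31 dB threshold.
Undo the ratio: input overshoot = 3 × 9 = 27 dB, giving input = -4 dB.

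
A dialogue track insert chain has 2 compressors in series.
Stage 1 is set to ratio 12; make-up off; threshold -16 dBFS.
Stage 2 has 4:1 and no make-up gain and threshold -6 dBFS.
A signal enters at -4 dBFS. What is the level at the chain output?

Stage 1: 12 dB above -16 dBFS, reduced 12:1 to 1 dB above → -15 dBFS.
Stage 2: -15 dBFS ≤ -6 dBFS, so stage 2 doesn't engage; output -15 dBFS.

-15 dBFS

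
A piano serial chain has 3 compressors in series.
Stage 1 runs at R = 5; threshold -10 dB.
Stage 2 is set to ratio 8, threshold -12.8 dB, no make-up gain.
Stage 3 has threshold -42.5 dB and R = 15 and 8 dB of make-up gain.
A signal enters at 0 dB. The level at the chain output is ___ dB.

Stage 1: 0 dB is 10 dB over -10 dB; at 5:1 that becomes 2 dB over, giving -8 dB.
Stage 2: overshoot 4.8 dB → 4.8/8 = 0.6 dB → -12.2 dB.
Stage 3: 30.3 dB above -42.5 dB, reduced 15:1 to 2.02 dB above → -40.48 dB; +8 dB make-up → -32.48 dB.

-32.48 dB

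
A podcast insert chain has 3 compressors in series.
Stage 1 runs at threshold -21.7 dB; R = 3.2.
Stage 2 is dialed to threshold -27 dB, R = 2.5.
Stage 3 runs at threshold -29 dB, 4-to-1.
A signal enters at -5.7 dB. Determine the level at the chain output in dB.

-27.47 dB

Stage 1: -5.7 dB is 16 dB over -21.7 dB; at 3.2:1 that becomes 5 dB over, giving -16.7 dB.
Stage 2: overshoot 10.3 dB → 10.3/2.5 = 4.12 dB → -22.88 dB.
Stage 3: overshoot 6.12 dB → 6.12/4 = 1.53 dB → -27.47 dB.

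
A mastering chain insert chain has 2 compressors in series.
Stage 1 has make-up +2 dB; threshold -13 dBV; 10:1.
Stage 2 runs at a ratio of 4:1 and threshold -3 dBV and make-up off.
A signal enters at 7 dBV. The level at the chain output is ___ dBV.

-9 dBV

Stage 1: overshoot 20 dB → 20/10 = 2 dB → -11 dBV; +2 dB make-up → -9 dBV.
Stage 2: below threshold (-9 ≤ -3); passes unchanged; output -9 dBV.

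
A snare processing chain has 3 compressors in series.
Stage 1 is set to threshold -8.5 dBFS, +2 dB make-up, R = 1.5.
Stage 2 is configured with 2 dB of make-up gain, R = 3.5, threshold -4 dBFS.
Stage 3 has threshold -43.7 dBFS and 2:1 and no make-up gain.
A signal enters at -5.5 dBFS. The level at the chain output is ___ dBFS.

Stage 1: 3 dB above -8.5 dBFS, reduced 1.5:1 to 2 dB above → -6.5 dBFS; +2 dB make-up → -4.5 dBFS.
Stage 2: below threshold (-4.5 ≤ -4); passes unchanged; make-up brings it to -2.5 dBFS.
Stage 3: 41.2 dB above -43.7 dBFS, reduced 2:1 to 20.6 dB above → -23.1 dBFS.

-23.1 dBFS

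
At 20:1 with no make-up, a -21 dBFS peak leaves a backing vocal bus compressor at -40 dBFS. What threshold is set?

Gain reduction = -21 − (-40) = 19 dB; output overshoot = GR / (R − 1) = 19 / 19 = 1 dB.
Threshold = output − output overshoot = -40 − 1 = -41 dBFS.

-41 dBFS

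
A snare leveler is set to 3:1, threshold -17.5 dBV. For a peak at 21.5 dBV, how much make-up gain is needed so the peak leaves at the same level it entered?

26 dB

Overshoot 39 dB → 39/3 = 13 dB after compression, so the compressed level is -17.5 + 13 = -4.5 dBV.
Make-up = target − compressed = 21.5 − (-4.5) = 26 dB.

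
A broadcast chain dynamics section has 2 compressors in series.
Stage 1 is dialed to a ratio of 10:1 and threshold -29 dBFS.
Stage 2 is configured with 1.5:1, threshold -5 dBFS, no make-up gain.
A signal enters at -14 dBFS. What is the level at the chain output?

Stage 1: 15 dB above -29 dBFS, reduced 10:1 to 1.5 dB above → -27.5 dBFS.
Stage 2: -27.5 dBFS is at or below the -5 dBFS threshold — no compression; output -27.5 dBFS.

-27.5 dBFS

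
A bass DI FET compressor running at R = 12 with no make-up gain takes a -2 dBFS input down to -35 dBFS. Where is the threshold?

-38 dBFS

Gain reduction = -2 − (-35) = 33 dB; output overshoot = GR / (R − 1) = 33 / 11 = 3 dB.
Threshold = output − output overshoot = -35 − 3 = -38 dBFS.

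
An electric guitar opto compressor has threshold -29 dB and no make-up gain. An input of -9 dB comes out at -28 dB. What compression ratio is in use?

20:1

Input overshoot = -9 − (-29) = 20 dB; output overshoot = -28 − (-29) = 1 dB.
Ratio = 20 / 1 = 20.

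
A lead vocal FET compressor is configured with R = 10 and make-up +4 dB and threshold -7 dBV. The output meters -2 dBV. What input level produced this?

Before make-up, the level was -2 − 4 = -6 dBV.
The compressed level sits -6 − (-7) = 1 dB over threshold.
Input overshoot = R × output overshoot = 10 dB → input = -7 + 10 = 3 dBV.

3 dBV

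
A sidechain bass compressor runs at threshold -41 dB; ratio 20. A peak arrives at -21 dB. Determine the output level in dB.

Overshoot: -21 − (-41) = 20 dB.
The 20 dB excess becomes 1 dB after 20:1 reduction.
That puts the output at -40 dB.

-40 dB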